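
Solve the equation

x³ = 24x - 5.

x = -5 or x = 0.2087 or x = 4.7913

Rearrange: x³ - 24x + 5 = 0.
Possible rational roots are divisors of 5. Testing x = -5 gives 0, so (x + 5) is a factor.
Divide: x³ - 24x + 5 = (x + 5)(x² - 5x + 1).
Apply the quadratic formula to x² - 5x + 1 = 0: x = (5 ± √21)/2, i.e. x ≈ 4.7913 or x ≈ 0.2087.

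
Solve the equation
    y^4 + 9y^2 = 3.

Let u = y^2. The equation becomes u^2 + 9u - 3 = 0.
By the quadratic formula, u = -9/2 + sqrt(93)/2 or u = -sqrt(93)/2 - 9/2.
y^2 = -9/2 + sqrt(93)/2 gives y = +/-sqrt(-9/2 + sqrt(93)/2) ~= +/-0.5673.
y^2 = -sqrt(93)/2 - 9/2 < 0 has no real solution.

y = -0.5673 or y = 0.5673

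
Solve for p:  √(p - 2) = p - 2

p = 2 or p = 3

Square both sides: p - 2 = (p - 2)².
Expand and rearrange: p² - 5p + 6 = 0.
Solving gives p = 3 or p = 2.
Check each candidate in the original equation:
  p = 3: √(1) = 1, while p - 2 = 1 — valid.
  p = 2: √(0) = 0, while p - 2 = 0 — valid.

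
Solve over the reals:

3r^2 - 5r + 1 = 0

r = 0.2324 or r = 1.4343

Discriminant: (-5)^2 - 4*3*1 = 13.
Quadratic formula: r = (5 +/- sqrt(13)) / 6.
So r = sqrt(13)/6 + 5/6 ~= 1.4343 or r = 5/6 - sqrt(13)/6 ~= 0.2324.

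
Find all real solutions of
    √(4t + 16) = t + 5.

Square both sides: 4t + 16 = (t + 5)².
Expand and rearrange: t² + 6t + 9 = 0.
This gives the repeated root t = -3.
Check in the original equation:
  t = -3: √(4) = 2, while t + 5 = 2 — valid.

t = -3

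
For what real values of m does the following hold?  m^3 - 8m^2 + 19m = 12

Rearrange: m^3 - 8m^2 + 19m - 12 = 0.
Possible rational roots are divisors of -12. Testing m = 4 gives 0, so (m - 4) is a factor.
Divide: m^3 - 8m^2 + 19m - 12 = (m - 4)(m^2 - 4m + 3).
Factor the quadratic: m = 3 or m = 1.

m = 1 or m = 3 or m = 4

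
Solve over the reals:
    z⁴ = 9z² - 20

Let u = z². The equation becomes u² - 9u + 20 = 0.
Factor: (u - 5)(u - 4) = 0, so u = 5 or u = 4.
z² = 5 gives z = ±√(5) ≈ ±2.2361.
z² = 4 gives z = ±2.

z = -2.2361 or z = -2 or z = 2 or z = 2.2361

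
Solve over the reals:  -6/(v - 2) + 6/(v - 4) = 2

Multiply both sides by (v - 2)(v - 4):
-6(v - 4) + 6(v - 2) = 2(v - 2)(v - 4).
Expand and collect terms: 2v^2 - 12v + 4 = 0.
By the quadratic formula, v = (12 +/- sqrt(112)) / 4, so v ~= 5.6458 or v ~= 0.3542.
Neither value makes a denominator zero (v != 2, v != 4), so both are valid.

v = 0.3542 or v = 5.6458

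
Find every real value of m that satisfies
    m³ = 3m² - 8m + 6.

m = 1

Rearrange: m³ - 3m² + 8m - 6 = 0.
Possible rational roots are divisors of -6. Testing m = 1 gives 0, so (m - 1) is a factor.
Divide: m³ - 3m² + 8m - 6 = (m - 1)(m² - 2m + 6).
The quadratic m² - 2m + 6 has discriminant -20 < 0, so no further real roots.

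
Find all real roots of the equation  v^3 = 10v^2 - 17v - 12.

Rearrange: v^3 - 10v^2 + 17v + 12 = 0.
Possible rational roots are divisors of 12. Testing v = 3 gives 0, so (v - 3) is a factor.
Divide: v^3 - 10v^2 + 17v + 12 = (v - 3)(v^2 - 7v - 4).
Apply the quadratic formula to v^2 - 7v - 4 = 0: v = (7 +/- sqrt(65))/2, i.e. v ~= 7.5311 or v ~= -0.5311.

v = -0.5311 or v = 3 or v = 7.5311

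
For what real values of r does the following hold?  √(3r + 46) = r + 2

r = 6

Square both sides: 3r + 46 = (r + 2)².
Expand and rearrange: r² + r - 42 = 0.
Solving gives r = 6 or r = -7.
Check each candidate in the original equation:
  r = 6: √(64) = 8, while r + 2 = 8 — valid.
  r = -7: √(25) = 5, while r + 2 = -5 — extraneous.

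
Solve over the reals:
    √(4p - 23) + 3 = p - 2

p = 6 or p = 8

Isolate the radical: √(4p - 23) = p - 5.
Square both sides: 4p - 23 = (p - 5)².
Expand and rearrange: p² - 14p + 48 = 0.
Solving gives p = 8 or p = 6.
Check each candidate in the original equation:
  p = 8: √(9) = 3, while p - 5 = 3 — valid.
  p = 6: √(1) = 1, while p - 5 = 1 — valid.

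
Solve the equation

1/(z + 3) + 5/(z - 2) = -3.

z = -3.4791 or z = 0.4791

Multiply both sides by (z + 3)(z - 2):
(z - 2) + 5(z + 3) = -3(z + 3)(z - 2).
Expand and collect terms: -3z^2 - 9z + 5 = 0.
By the quadratic formula, z = (9 +/- sqrt(141)) / -6, so z ~= -3.4791 or z ~= 0.4791.
Neither value makes a denominator zero (z != -3, z != 2), so both are valid.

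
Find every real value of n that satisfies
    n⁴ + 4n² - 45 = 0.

n = -2.2361 or n = 2.2361

Let u = n². The equation becomes u² + 4u - 45 = 0.
Factor: (u - 5)(u + 9) = 0, so u = 5 or u = -9.
n² = 5 gives n = ±√(5) ≈ ±2.2361.
n² = -9 < 0 has no real solution.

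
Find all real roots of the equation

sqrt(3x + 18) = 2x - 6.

Square both sides: 3x + 18 = (2x - 6)^2.
Expand and rearrange: 4x^2 - 27x + 18 = 0.
Solving gives x = 6 or x = 0.75.
Check each candidate in the original equation:
  x = 6: sqrt(36) = 6, while 2x - 6 = 6 — valid.
  x = 0.75: sqrt(20.25) = 4.5, while 2x - 6 = -4.5 — extraneous.

x = 6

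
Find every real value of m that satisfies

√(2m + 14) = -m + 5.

Square both sides: 2m + 14 = (-m + 5)².
Expand and rearrange: m² - 12m + 11 = 0.
Solving gives m = 11 or m = 1.
Check each candidate in the original equation:
  m = 11: √(36) = 6, while -m + 5 = -6 — extraneous.
  m = 1: √(16) = 4, while -m + 5 = 4 — valid.

m = 1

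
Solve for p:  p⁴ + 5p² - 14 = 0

Let u = p². The equation becomes u² + 5u - 14 = 0.
Factor: (u - 2)(u + 7) = 0, so u = 2 or u = -7.
p² = 2 gives p = ±√(2) ≈ ±1.4142.
p² = -7 < 0 has no real solution.

p = -1.4142 or p = 1.4142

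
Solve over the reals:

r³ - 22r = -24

Rearrange: r³ - 22r + 24 = 0.
Possible rational roots are divisors of 24. Testing r = 4 gives 0, so (r - 4) is a factor.
Divide: r³ - 22r + 24 = (r - 4)(r² + 4r - 6).
Apply the quadratic formula to r² + 4r - 6 = 0: r = (-4 ± √40)/2, i.e. r ≈ 1.1623 or r ≈ -5.1623.

r = -5.1623 or r = 1.1623 or r = 4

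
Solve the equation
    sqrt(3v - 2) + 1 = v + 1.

v = 1 or v = 2

Isolate the radical: sqrt(3v - 2) = v.
Square both sides: 3v - 2 = (v)^2.
Expand and rearrange: v^2 - 3v + 2 = 0.
Solving gives v = 2 or v = 1.
Check each candidate in the original equation:
  v = 2: sqrt(4) = 2, while v = 2 — valid.
  v = 1: sqrt(1) = 1, while v = 1 — valid.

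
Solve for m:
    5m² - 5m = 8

Rearrange to standard form: 5m² - 5m - 8 = 0.
Discriminant: (-5)² − 4·5·(-8) = 185.
Quadratic formula: m = (5 ± √185) / 10.
So m = 1/2 + √(185)/10 ≈ 1.8601 or m = 1/2 - √(185)/10 ≈ -0.8601.

m = -0.8601 or m = 1.8601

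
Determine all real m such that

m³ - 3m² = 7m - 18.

Rearrange: m³ - 3m² - 7m + 18 = 0.
Possible rational roots are divisors of 18. Testing m = 2 gives 0, so (m - 2) is a factor.
Divide: m³ - 3m² - 7m + 18 = (m - 2)(m² - m - 9).
Apply the quadratic formula to m² - m - 9 = 0: m = (1 ± √37)/2, i.e. m ≈ 3.5414 or m ≈ -2.5414.

m = -2.5414 or m = 2 or m = 3.5414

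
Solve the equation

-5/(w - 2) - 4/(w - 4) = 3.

w = -0.393 or w = 3.393

Multiply both sides by (w - 2)(w - 4):
-5(w - 4) - 4(w - 2) = 3(w - 2)(w - 4).
Expand and collect terms: 3w² - 9w - 4 = 0.
By the quadratic formula, w = (9 ± √129) / 6, so w ≈ 3.393 or w ≈ -0.393.
Neither value makes a denominator zero (w ≠ 2, w ≠ 4), so both are valid.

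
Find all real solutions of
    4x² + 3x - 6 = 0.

Discriminant: (3)² − 4·4·(-6) = 105.
Quadratic formula: x = (-3 ± √105) / 8.
So x = -3/8 + √(105)/8 ≈ 0.9059 or x = -√(105)/8 - 3/8 ≈ -1.6559.

x = -1.6559 or x = 0.9059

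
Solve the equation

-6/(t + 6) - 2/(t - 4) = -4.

Multiply both sides by (t + 6)(t - 4):
-6(t - 4) - 2(t + 6) = -4(t + 6)(t - 4).
Expand and collect terms: -4t² + 84 = 0.
By the quadratic formula, t = (0 ± √1344) / -8, so t ≈ -4.5826 or t ≈ 4.5826.
Neither value makes a denominator zero (t ≠ -6, t ≠ 4), so both are valid.

t = -4.5826 or t = 4.5826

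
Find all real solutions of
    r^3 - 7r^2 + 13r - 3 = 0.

Possible rational roots are divisors of -3. Testing r = 3 gives 0, so (r - 3) is a factor.
Divide: r^3 - 7r^2 + 13r - 3 = (r - 3)(r^2 - 4r + 1).
Apply the quadratic formula to r^2 - 4r + 1 = 0: r = (4 +/- sqrt(12))/2, i.e. r ~= 3.7321 or r ~= 0.2679.

r = 0.2679 or r = 3 or r = 3.7321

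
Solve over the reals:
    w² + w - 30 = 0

Factor: (w + 6)(w - 5) = 0.
So w = -6 or w = 5.

w = -6 or w = 5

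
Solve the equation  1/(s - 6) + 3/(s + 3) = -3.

Multiply both sides by (s - 6)(s + 3):
(s + 3) + 3(s - 6) = -3(s - 6)(s + 3).
Expand and collect terms: -3s^2 + 5s + 69 = 0.
By the quadratic formula, s = (-5 +/- sqrt(853)) / -6, so s ~= -4.0344 or s ~= 5.701.
Neither value makes a denominator zero (s != 6, s != -3), so both are valid.

s = -4.0344 or s = 5.701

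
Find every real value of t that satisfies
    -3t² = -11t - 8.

Rearrange to standard form: -3t² + 11t + 8 = 0.
Discriminant: (11)² − 4·(-3)·8 = 217.
Quadratic formula: t = (-11 ± √217) / (-6).
So t = 11/6 - √(217)/6 ≈ -0.6218 or t = 11/6 + √(217)/6 ≈ 4.2885.

t = -0.6218 or t = 4.2885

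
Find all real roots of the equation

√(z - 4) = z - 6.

z = 8

Square both sides: z - 4 = (z - 6)².
Expand and rearrange: z² - 13z + 40 = 0.
Solving gives z = 8 or z = 5.
Check each candidate in the original equation:
  z = 8: √(4) = 2, while z - 6 = 2 — valid.
  z = 5: √(1) = 1, while z - 6 = -1 — extraneous.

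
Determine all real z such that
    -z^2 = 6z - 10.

z = -7.3589 or z = 1.3589

Rearrange to standard form: -z^2 - 6z + 10 = 0.
Discriminant: (-6)^2 - 4*(-1)*10 = 76.
Quadratic formula: z = (6 +/- sqrt(76)) / (-2).
So z = -sqrt(19) - 3 ~= -7.3589 or z = -3 + sqrt(19) ~= 1.3589.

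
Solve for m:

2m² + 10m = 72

m = -9 or m = 4

Bring every term to one side: 2m² + 10m - 72 = 0.
Factor: 2(m - 4)(m + 9) = 0.
So m = 4 or m = -9.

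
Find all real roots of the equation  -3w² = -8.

Rearrange to standard form: -3w² + 8 = 0.
Discriminant: (0)² − 4·(-3)·8 = 96.
Quadratic formula: w = (0 ± √96) / (-6).
So w = -2·√(6)/3 ≈ -1.633 or w = 2·√(6)/3 ≈ 1.633.

w = -1.633 or w = 1.633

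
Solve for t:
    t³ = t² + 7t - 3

t = -2.4142 or t = 0.4142 or t = 3

Rearrange: t³ - t² - 7t + 3 = 0.
Possible rational roots are divisors of 3. Testing t = 3 gives 0, so (t - 3) is a factor.
Divide: t³ - t² - 7t + 3 = (t - 3)(t² + 2t - 1).
Apply the quadratic formula to t² + 2t - 1 = 0: t = (-2 ± √8)/2, i.e. t ≈ 0.4142 or t ≈ -2.4142.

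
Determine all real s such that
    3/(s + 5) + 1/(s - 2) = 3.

Multiply both sides by (s + 5)(s - 2):
3(s - 2) + (s + 5) = 3(s + 5)(s - 2).
Expand and collect terms: 3s² + 5s - 29 = 0.
By the quadratic formula, s = (-5 ± √373) / 6, so s ≈ 2.3855 or s ≈ -4.0522.
Neither value makes a denominator zero (s ≠ -5, s ≠ 2), so both are valid.

s = -4.0522 or s = 2.3855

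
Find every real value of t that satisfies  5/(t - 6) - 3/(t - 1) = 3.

t = 0.2239 or t = 7.4427

Multiply both sides by (t - 6)(t - 1):
5(t - 1) - 3(t - 6) = 3(t - 6)(t - 1).
Expand and collect terms: 3t² - 23t + 5 = 0.
By the quadratic formula, t = (23 ± √469) / 6, so t ≈ 7.4427 or t ≈ 0.2239.
Neither value makes a denominator zero (t ≠ 6, t ≠ 1), so both are valid.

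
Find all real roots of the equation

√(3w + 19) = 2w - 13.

Square both sides: 3w + 19 = (2w - 13)².
Expand and rearrange: 4w² - 55w + 150 = 0.
Solving gives w = 10 or w = 3.75.
Check each candidate in the original equation:
  w = 10: √(49) = 7, while 2w - 13 = 7 — valid.
  w = 3.75: √(30.25) = 5.5, while 2w - 13 = -5.5 — extraneous.

w = 10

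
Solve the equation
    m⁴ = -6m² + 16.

Let u = m². The equation becomes u² + 6u - 16 = 0.
Factor: (u - 2)(u + 8) = 0, so u = 2 or u = -8.
m² = 2 gives m = ±√(2) ≈ ±1.4142.
m² = -8 < 0 has no real solution.

m = -1.4142 or m = 1.4142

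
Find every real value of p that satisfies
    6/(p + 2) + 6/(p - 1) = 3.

Multiply both sides by (p + 2)(p - 1):
6(p - 1) + 6(p + 2) = 3(p + 2)(p - 1).
Expand and collect terms: 3p² - 9p - 12 = 0.
Factor or apply the quadratic formula: p = 4 or p = -1.
Neither value makes a denominator zero (p ≠ -2, p ≠ 1), so both are valid.

p = -1 or p = 4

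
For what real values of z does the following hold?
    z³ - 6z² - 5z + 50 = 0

Possible rational roots are divisors of 50. Testing z = 5 gives 0, so (z - 5) is a factor.
Divide: z³ - 6z² - 5z + 50 = (z - 5)(z² - z - 10).
Apply the quadratic formula to z² - z - 10 = 0: z = (1 ± √41)/2, i.e. z ≈ 3.7016 or z ≈ -2.7016.

z = -2.7016 or z = 3.7016 or z = 5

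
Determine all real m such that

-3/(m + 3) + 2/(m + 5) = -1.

m = -6 or m = -1

Multiply both sides by (m + 3)(m + 5):
-3(m + 5) + 2(m + 3) = -(m + 3)(m + 5).
Expand and collect terms: -m² - 7m - 6 = 0.
Factor or apply the quadratic formula: m = -6 or m = -1.
Neither value makes a denominator zero (m ≠ -3, m ≠ -5), so both are valid.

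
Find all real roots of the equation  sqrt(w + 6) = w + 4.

w = -2

Square both sides: w + 6 = (w + 4)^2.
Expand and rearrange: w^2 + 7w + 10 = 0.
Solving gives w = -2 or w = -5.
Check each candidate in the original equation:
  w = -2: sqrt(4) = 2, while w + 4 = 2 — valid.
  w = -5: sqrt(1) = 1, while w + 4 = -1 — extraneous.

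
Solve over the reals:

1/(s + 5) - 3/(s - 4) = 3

Multiply both sides by (s + 5)(s - 4):
(s - 4) - 3(s + 5) = 3(s + 5)(s - 4).
Expand and collect terms: 3s² + 5s - 41 = 0.
By the quadratic formula, s = (-5 ± √517) / 6, so s ≈ 2.9563 or s ≈ -4.6229.
Neither value makes a denominator zero (s ≠ -5, s ≠ 4), so both are valid.

s = -4.6229 or s = 2.9563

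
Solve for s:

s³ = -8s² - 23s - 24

s = -3

Rearrange: s³ + 8s² + 23s + 24 = 0.
Possible rational roots are divisors of 24. Testing s = -3 gives 0, so (s + 3) is a factor.
Divide: s³ + 8s² + 23s + 24 = (s + 3)(s² + 5s + 8).
The quadratic s² + 5s + 8 has discriminant -7 < 0, so no further real roots.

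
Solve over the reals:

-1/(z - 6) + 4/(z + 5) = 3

Multiply both sides by (z - 6)(z + 5):
-(z + 5) + 4(z - 6) = 3(z - 6)(z + 5).
Expand and collect terms: 3z^2 - 6z - 61 = 0.
By the quadratic formula, z = (6 +/- sqrt(768)) / 6, so z ~= 5.6188 or z ~= -3.6188.
Neither value makes a denominator zero (z != 6, z != -5), so both are valid.

z = -3.6188 or z = 5.6188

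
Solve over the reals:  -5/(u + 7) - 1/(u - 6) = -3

u = -5.3808 or u = 6.3808

Multiply both sides by (u + 7)(u - 6):
-5(u - 6) - (u + 7) = -3(u + 7)(u - 6).
Expand and collect terms: -3u² + 3u + 103 = 0.
By the quadratic formula, u = (-3 ± √1245) / -6, so u ≈ -5.3808 or u ≈ 6.3808.
Neither value makes a denominator zero (u ≠ -7, u ≠ 6), so both are valid.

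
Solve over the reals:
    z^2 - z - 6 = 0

Factor: (z + 2)(z - 3) = 0.
So z = -2 or z = 3.

z = -2 or z = 3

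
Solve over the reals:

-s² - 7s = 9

s = -5.3028 or s = -1.6972

Rearrange to standard form: -s² - 7s - 9 = 0.
Discriminant: (-7)² − 4·(-1)·(-9) = 13.
Quadratic formula: s = (7 ± √13) / (-2).
So s = -7/2 - √(13)/2 ≈ -5.3028 or s = -7/2 + √(13)/2 ≈ -1.6972.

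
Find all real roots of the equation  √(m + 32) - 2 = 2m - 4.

m = 4

Isolate the radical: √(m + 32) = 2m - 2.
Square both sides: m + 32 = (2m - 2)².
Expand and rearrange: 4m² - 9m - 28 = 0.
Solving gives m = 4 or m = -1.75.
Check each candidate in the original equation:
  m = 4: √(36) = 6, while 2m - 2 = 6 — valid.
  m = -1.75: √(30.25) = 5.5, while 2m - 2 = -5.5 — extraneous.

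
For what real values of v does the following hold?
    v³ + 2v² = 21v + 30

Rearrange: v³ + 2v² - 21v - 30 = 0.
Possible rational roots are divisors of -30. Testing v = -5 gives 0, so (v + 5) is a factor.
Divide: v³ + 2v² - 21v - 30 = (v + 5)(v² - 3v - 6).
Apply the quadratic formula to v² - 3v - 6 = 0: v = (3 ± √33)/2, i.e. v ≈ 4.3723 or v ≈ -1.3723.

v = -5 or v = -1.3723 or v = 4.3723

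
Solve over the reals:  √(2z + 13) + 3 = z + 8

z = -2

Isolate the radical: √(2z + 13) = z + 5.
Square both sides: 2z + 13 = (z + 5)².
Expand and rearrange: z² + 8z + 12 = 0.
Solving gives z = -2 or z = -6.
Check each candidate in the original equation:
  z = -2: √(9) = 3, while z + 5 = 3 — valid.
  z = -6: √(1) = 1, while z + 5 = -1 — extraneous.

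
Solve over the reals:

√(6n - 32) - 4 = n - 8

n = 6 or n = 8

Isolate the radical: √(6n - 32) = n - 4.
Square both sides: 6n - 32 = (n - 4)².
Expand and rearrange: n² - 14n + 48 = 0.
Solving gives n = 8 or n = 6.
Check each candidate in the original equation:
  n = 8: √(16) = 4, while n - 4 = 4 — valid.
  n = 6: √(4) = 2, while n - 4 = 2 — valid.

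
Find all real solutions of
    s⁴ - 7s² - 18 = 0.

Let u = s². The equation becomes u² - 7u - 18 = 0.
Factor: (u - 9)(u + 2) = 0, so u = 9 or u = -2.
s² = 9 gives s = ±3.
s² = -2 < 0 has no real solution.

s = -3 or s = 3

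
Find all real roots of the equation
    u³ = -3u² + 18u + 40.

Rearrange: u³ + 3u² - 18u - 40 = 0.
Possible rational roots are divisors of -40. Testing u = 4 gives 0, so (u - 4) is a factor.
Divide: u³ + 3u² - 18u - 40 = (u - 4)(u² + 7u + 10).
Factor the quadratic: u = -2 or u = -5.

u = -5 or u = -2 or u = 4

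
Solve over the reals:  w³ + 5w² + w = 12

w = -4 or w = -2.3028 or w = 1.3028

Rearrange: w³ + 5w² + w - 12 = 0.
Possible rational roots are divisors of -12. Testing w = -4 gives 0, so (w + 4) is a factor.
Divide: w³ + 5w² + w - 12 = (w + 4)(w² + w - 3).
Apply the quadratic formula to w² + w - 3 = 0: w = (-1 ± √13)/2, i.e. w ≈ 1.3028 or w ≈ -2.3028.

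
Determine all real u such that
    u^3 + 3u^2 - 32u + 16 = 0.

Possible rational roots are divisors of 16. Testing u = 4 gives 0, so (u - 4) is a factor.
Divide: u^3 + 3u^2 - 32u + 16 = (u - 4)(u^2 + 7u - 4).
Apply the quadratic formula to u^2 + 7u - 4 = 0: u = (-7 +/- sqrt(65))/2, i.e. u ~= 0.5311 or u ~= -7.5311.

u = -7.5311 or u = 0.5311 or u = 4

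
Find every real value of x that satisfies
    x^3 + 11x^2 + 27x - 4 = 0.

Possible rational roots are divisors of -4. Testing x = -4 gives 0, so (x + 4) is a factor.
Divide: x^3 + 11x^2 + 27x - 4 = (x + 4)(x^2 + 7x - 1).
Apply the quadratic formula to x^2 + 7x - 1 = 0: x = (-7 +/- sqrt(53))/2, i.e. x ~= 0.1401 or x ~= -7.1401.

x = -7.1401 or x = -4 or x = 0.1401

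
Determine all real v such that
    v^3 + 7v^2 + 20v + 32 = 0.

v = -4

Possible rational roots are divisors of 32. Testing v = -4 gives 0, so (v + 4) is a factor.
Divide: v^3 + 7v^2 + 20v + 32 = (v + 4)(v^2 + 3v + 8).
The quadratic v^2 + 3v + 8 has discriminant -23 < 0, so no further real roots.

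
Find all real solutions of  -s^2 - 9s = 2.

Rearrange to standard form: -s^2 - 9s - 2 = 0.
Discriminant: (-9)^2 - 4*(-1)*(-2) = 73.
Quadratic formula: s = (9 +/- sqrt(73)) / (-2).
So s = -9/2 - sqrt(73)/2 ~= -8.772 or s = -9/2 + sqrt(73)/2 ~= -0.228.

s = -8.772 or s = -0.228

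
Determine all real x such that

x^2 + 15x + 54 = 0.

x = -9 or x = -6

Factor: (x + 6)(x + 9) = 0.
So x = -6 or x = -9.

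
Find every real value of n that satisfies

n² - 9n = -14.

n = 2 or n = 7

Bring every term to one side: n² - 9n + 14 = 0.
Factor: (n - 7)(n - 2) = 0.
So n = 7 or n = 2.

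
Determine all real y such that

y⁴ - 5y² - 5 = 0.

y = -2.4195 or y = 2.4195

Let u = y². The equation becomes u² - 5u - 5 = 0.
By the quadratic formula, u = 5/2 + 3·√(5)/2 or u = 5/2 - 3·√(5)/2.
y² = 5/2 + 3·√(5)/2 gives y = ±√(5/2 + 3·√(5)/2) ≈ ±2.4195.
y² = 5/2 - 3·√(5)/2 < 0 has no real solution.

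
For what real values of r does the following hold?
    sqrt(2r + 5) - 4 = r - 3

Isolate the radical: sqrt(2r + 5) = r + 1.
Square both sides: 2r + 5 = (r + 1)^2.
Expand and rearrange: r^2 - 4 = 0.
Solving gives r = 2 or r = -2.
Check each candidate in the original equation:
  r = 2: sqrt(9) = 3, while r + 1 = 3 — valid.
  r = -2: sqrt(1) = 1, while r + 1 = -1 — extraneous.

r = 2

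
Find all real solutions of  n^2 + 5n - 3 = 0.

Discriminant: (5)^2 - 4*1*(-3) = 37.
Quadratic formula: n = (-5 +/- sqrt(37)) / 2.
So n = -5/2 + sqrt(37)/2 ~= 0.5414 or n = -sqrt(37)/2 - 5/2 ~= -5.5414.

n = -5.5414 or n = 0.5414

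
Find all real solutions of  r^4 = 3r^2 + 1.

Let u = r^2. The equation becomes u^2 - 3u - 1 = 0.
By the quadratic formula, u = 3/2 + sqrt(13)/2 or u = 3/2 - sqrt(13)/2.
r^2 = 3/2 + sqrt(13)/2 gives r = +/-sqrt(3/2 + sqrt(13)/2) ~= +/-1.8174.
r^2 = 3/2 - sqrt(13)/2 < 0 has no real solution.

r = -1.8174 or r = 1.8174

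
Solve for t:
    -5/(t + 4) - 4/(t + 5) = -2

Multiply both sides by (t + 4)(t + 5):
-5(t + 5) - 4(t + 4) = -2(t + 4)(t + 5).
Expand and collect terms: -2t² - 9t + 1 = 0.
By the quadratic formula, t = (9 ± √89) / -4, so t ≈ -4.6085 or t ≈ 0.1085.
Neither value makes a denominator zero (t ≠ -4, t ≠ -5), so both are valid.

t = -4.6085 or t = 0.1085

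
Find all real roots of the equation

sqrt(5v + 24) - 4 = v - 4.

Isolate the radical: sqrt(5v + 24) = v.
Square both sides: 5v + 24 = (v)^2.
Expand and rearrange: v^2 - 5v - 24 = 0.
Solving gives v = 8 or v = -3.
Check each candidate in the original equation:
  v = 8: sqrt(64) = 8, while v = 8 — valid.
  v = -3: sqrt(9) = 3, while v = -3 — extraneous.

v = 8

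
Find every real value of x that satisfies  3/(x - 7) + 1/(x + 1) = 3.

Multiply both sides by (x - 7)(x + 1):
3(x + 1) + (x - 7) = 3(x - 7)(x + 1).
Expand and collect terms: 3x^2 - 22x - 17 = 0.
By the quadratic formula, x = (22 +/- sqrt(688)) / 6, so x ~= 8.0383 or x ~= -0.705.
Neither value makes a denominator zero (x != 7, x != -1), so both are valid.

x = -0.705 or x = 8.0383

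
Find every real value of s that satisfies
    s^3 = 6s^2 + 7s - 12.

s = -1.772 or s = 1 or s = 6.772

Rearrange: s^3 - 6s^2 - 7s + 12 = 0.
Possible rational roots are divisors of 12. Testing s = 1 gives 0, so (s - 1) is a factor.
Divide: s^3 - 6s^2 - 7s + 12 = (s - 1)(s^2 - 5s - 12).
Apply the quadratic formula to s^2 - 5s - 12 = 0: s = (5 +/- sqrt(73))/2, i.e. s ~= 6.772 or s ~= -1.772.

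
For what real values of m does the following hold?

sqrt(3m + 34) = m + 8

m = -3

Square both sides: 3m + 34 = (m + 8)^2.
Expand and rearrange: m^2 + 13m + 30 = 0.
Solving gives m = -3 or m = -10.
Check each candidate in the original equation:
  m = -3: sqrt(25) = 5, while m + 8 = 5 — valid.
  m = -10: sqrt(4) = 2, while m + 8 = -2 — extraneous.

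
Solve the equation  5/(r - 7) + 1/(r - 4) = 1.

r = 4.3467 or r = 12.6533

Multiply both sides by (r - 7)(r - 4):
5(r - 4) + (r - 7) = (r - 7)(r - 4).
Expand and collect terms: r² - 17r + 55 = 0.
By the quadratic formula, r = (17 ± √69) / 2, so r ≈ 12.6533 or r ≈ 4.3467.
Neither value makes a denominator zero (r ≠ 7, r ≠ 4), so both are valid.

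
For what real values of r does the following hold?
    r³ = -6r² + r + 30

Rearrange: r³ + 6r² - r - 30 = 0.
Possible rational roots are divisors of -30. Testing r = -5 gives 0, so (r + 5) is a factor.
Divide: r³ + 6r² - r - 30 = (r + 5)(r² + r - 6).
Factor the quadratic: r = 2 or r = -3.

r = -5 or r = -3 or r = 2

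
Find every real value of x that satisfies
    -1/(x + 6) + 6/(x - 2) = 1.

Multiply both sides by (x + 6)(x - 2):
-(x - 2) + 6(x + 6) = (x + 6)(x - 2).
Expand and collect terms: x² - x - 50 = 0.
By the quadratic formula, x = (1 ± √201) / 2, so x ≈ 7.5887 or x ≈ -6.5887.
Neither value makes a denominator zero (x ≠ -6, x ≠ 2), so both are valid.

x = -6.5887 or x = 7.5887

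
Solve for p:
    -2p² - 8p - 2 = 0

Discriminant: (-8)² − 4·(-2)·(-2) = 48.
Quadratic formula: p = (8 ± √48) / (-4).
So p = -2 - √(3) ≈ -3.7321 or p = -2 + √(3) ≈ -0.2679.

p = -3.7321 or p = -0.2679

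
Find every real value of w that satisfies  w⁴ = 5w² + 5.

w = -2.4195 or w = 2.4195

Let u = w². The equation becomes u² - 5u - 5 = 0.
By the quadratic formula, u = 5/2 + 3·√(5)/2 or u = 5/2 - 3·√(5)/2.
w² = 5/2 + 3·√(5)/2 gives w = ±√(5/2 + 3·√(5)/2) ≈ ±2.4195.
w² = 5/2 - 3·√(5)/2 < 0 has no real solution.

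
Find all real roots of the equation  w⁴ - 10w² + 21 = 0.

Let u = w². The equation becomes u² - 10u + 21 = 0.
Factor: (u - 3)(u - 7) = 0, so u = 3 or u = 7.
w² = 3 gives w = ±√(3) ≈ ±1.7321.
w² = 7 gives w = ±√(7) ≈ ±2.6458.

w = -2.6458 or w = -1.7321 or w = 1.7321 or w = 2.6458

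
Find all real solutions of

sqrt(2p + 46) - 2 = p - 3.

p = 9

Isolate the radical: sqrt(2p + 46) = p - 1.
Square both sides: 2p + 46 = (p - 1)^2.
Expand and rearrange: p^2 - 4p - 45 = 0.
Solving gives p = 9 or p = -5.
Check each candidate in the original equation:
  p = 9: sqrt(64) = 8, while p - 1 = 8 — valid.
  p = -5: sqrt(36) = 6, while p - 1 = -6 — extraneous.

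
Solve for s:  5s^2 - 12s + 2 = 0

s = 0.1802 or s = 2.2198

Discriminant: (-12)^2 - 4*5*2 = 104.
Quadratic formula: s = (12 +/- sqrt(104)) / 10.
So s = sqrt(26)/5 + 6/5 ~= 2.2198 or s = 6/5 - sqrt(26)/5 ~= 0.1802.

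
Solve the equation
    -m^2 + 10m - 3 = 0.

Discriminant: (10)^2 - 4*(-1)*(-3) = 88.
Quadratic formula: m = (-10 +/- sqrt(88)) / (-2).
So m = 5 - sqrt(22) ~= 0.3096 or m = sqrt(22) + 5 ~= 9.6904.

m = 0.3096 or m = 9.6904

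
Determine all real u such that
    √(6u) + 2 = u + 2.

Isolate the radical: √(6u) = u.
Square both sides: 6u = (u)².
Expand and rearrange: u² - 6u = 0.
Solving gives u = 6 or u = 0.
Check each candidate in the original equation:
  u = 6: √(36) = 6, while u = 6 — valid.
  u = 0: √(0) = 0, while u = 0 — valid.

u = 0 or u = 6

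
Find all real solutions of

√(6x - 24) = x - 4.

x = 4 or x = 10

Square both sides: 6x - 24 = (x - 4)².
Expand and rearrange: x² - 14x + 40 = 0.
Solving gives x = 10 or x = 4.
Check each candidate in the original equation:
  x = 10: √(36) = 6, while x - 4 = 6 — valid.
  x = 4: √(0) = 0, while x - 4 = 0 — valid.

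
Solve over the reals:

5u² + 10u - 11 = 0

u = -2.7889 or u = 0.7889

Discriminant: (10)² − 4·5·(-11) = 320.
Quadratic formula: u = (-10 ± √320) / 10.
So u = -1 + 4·√(5)/5 ≈ 0.7889 or u = -4·√(5)/5 - 1 ≈ -2.7889.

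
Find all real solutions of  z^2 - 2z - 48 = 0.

z = -6 or z = 8

Factor: (z + 6)(z - 8) = 0.
So z = -6 or z = 8.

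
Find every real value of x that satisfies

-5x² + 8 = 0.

Discriminant: (0)² − 4·(-5)·8 = 160.
Quadratic formula: x = (0 ± √160) / (-10).
So x = -2·√(10)/5 ≈ -1.2649 or x = 2·√(10)/5 ≈ 1.2649.

x = -1.2649 or x = 1.2649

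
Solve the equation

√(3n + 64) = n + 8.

n = 0

Square both sides: 3n + 64 = (n + 8)².
Expand and rearrange: n² + 13n = 0.
Solving gives n = 0 or n = -13.
Check each candidate in the original equation:
  n = 0: √(64) = 8, while n + 8 = 8 — valid.
  n = -13: √(25) = 5, while n + 8 = -5 — extraneous.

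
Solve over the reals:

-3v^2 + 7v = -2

v = -0.2573 or v = 2.5907

Rearrange to standard form: -3v^2 + 7v + 2 = 0.
Discriminant: (7)^2 - 4*(-3)*2 = 73.
Quadratic formula: v = (-7 +/- sqrt(73)) / (-6).
So v = 7/6 - sqrt(73)/6 ~= -0.2573 or v = 7/6 + sqrt(73)/6 ~= 2.5907.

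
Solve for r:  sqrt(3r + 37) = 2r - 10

Square both sides: 3r + 37 = (2r - 10)^2.
Expand and rearrange: 4r^2 - 43r + 63 = 0.
Solving gives r = 9 or r = 1.75.
Check each candidate in the original equation:
  r = 9: sqrt(64) = 8, while 2r - 10 = 8 — valid.
  r = 1.75: sqrt(42.25) = 6.5, while 2r - 10 = -6.5 — extraneous.

r = 9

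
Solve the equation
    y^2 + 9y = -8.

Bring every term to one side: y^2 + 9y + 8 = 0.
Factor: (y + 8)(y + 1) = 0.
So y = -8 or y = -1.

y = -8 or y = -1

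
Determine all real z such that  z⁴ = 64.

z = -2.8284 or z = 2.8284

Let u = z². The equation becomes u² - 64 = 0.
Factor: (u - 8)(u + 8) = 0, so u = 8 or u = -8.
z² = 8 gives z = ±2·√(2) ≈ ±2.8284.
z² = -8 < 0 has no real solution.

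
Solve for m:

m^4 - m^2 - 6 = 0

m = -1.7321 or m = 1.7321

Let u = m^2. The equation becomes u^2 - u - 6 = 0.
Factor: (u - 3)(u + 2) = 0, so u = 3 or u = -2.
m^2 = 3 gives m = +/-sqrt(3) ~= +/-1.7321.
m^2 = -2 < 0 has no real solution.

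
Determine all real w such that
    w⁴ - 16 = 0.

w = -2 or w = 2

Let u = w². The equation becomes u² - 16 = 0.
Factor: (u - 4)(u + 4) = 0, so u = 4 or u = -4.
w² = 4 gives w = ±2.
w² = -4 < 0 has no real solution.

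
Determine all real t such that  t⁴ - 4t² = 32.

Let u = t². The equation becomes u² - 4u - 32 = 0.
Factor: (u - 8)(u + 4) = 0, so u = 8 or u = -4.
t² = 8 gives t = ±2·√(2) ≈ ±2.8284.
t² = -4 < 0 has no real solution.

t = -2.8284 or t = 2.8284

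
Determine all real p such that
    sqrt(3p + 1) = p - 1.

p = 5

Square both sides: 3p + 1 = (p - 1)^2.
Expand and rearrange: p^2 - 5p = 0.
Solving gives p = 5 or p = 0.
Check each candidate in the original equation:
  p = 5: sqrt(16) = 4, while p - 1 = 4 — valid.
  p = 0: sqrt(1) = 1, while p - 1 = -1 — extraneous.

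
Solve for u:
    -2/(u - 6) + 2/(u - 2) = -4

Multiply both sides by (u - 6)(u - 2):
-2(u - 2) + 2(u - 6) = -4(u - 6)(u - 2).
Expand and collect terms: -4u² + 32u - 40 = 0.
By the quadratic formula, u = (-32 ± √384) / -8, so u ≈ 1.5505 or u ≈ 6.4495.
Neither value makes a denominator zero (u ≠ 6, u ≠ 2), so both are valid.

u = 1.5505 or u = 6.4495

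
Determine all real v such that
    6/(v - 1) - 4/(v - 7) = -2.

v = -1.4244 or v = 8.4244

Multiply both sides by (v - 1)(v - 7):
6(v - 7) - 4(v - 1) = -2(v - 1)(v - 7).
Expand and collect terms: -2v^2 + 14v + 24 = 0.
By the quadratic formula, v = (-14 +/- sqrt(388)) / -4, so v ~= -1.4244 or v ~= 8.4244.
Neither value makes a denominator zero (v != 1, v != 7), so both are valid.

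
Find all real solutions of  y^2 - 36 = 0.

Factor: (y - 6)(y + 6) = 0.
So y = 6 or y = -6.

y = -6 or y = 6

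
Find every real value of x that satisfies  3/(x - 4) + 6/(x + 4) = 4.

x = -2.652 or x = 4.902

Multiply both sides by (x - 4)(x + 4):
3(x + 4) + 6(x - 4) = 4(x - 4)(x + 4).
Expand and collect terms: 4x^2 - 9x - 52 = 0.
By the quadratic formula, x = (9 +/- sqrt(913)) / 8, so x ~= 4.902 or x ~= -2.652.
Neither value makes a denominator zero (x != 4, x != -4), so both are valid.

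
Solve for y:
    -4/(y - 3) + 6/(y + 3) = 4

y = -1 or y = 1.5

Multiply both sides by (y - 3)(y + 3):
-4(y + 3) + 6(y - 3) = 4(y - 3)(y + 3).
Expand and collect terms: 4y^2 - 2y - 6 = 0.
Factor or apply the quadratic formula: y = 1.5 or y = -1.
Neither value makes a denominator zero (y != 3, y != -3), so both are valid.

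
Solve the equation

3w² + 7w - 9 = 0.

w = -3.255 or w = 0.9217

Discriminant: (7)² − 4·3·(-9) = 157.
Quadratic formula: w = (-7 ± √157) / 6.
So w = -7/6 + √(157)/6 ≈ 0.9217 or w = -√(157)/6 - 7/6 ≈ -3.255.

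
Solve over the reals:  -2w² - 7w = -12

Rearrange to standard form: -2w² - 7w + 12 = 0.
Discriminant: (-7)² − 4·(-2)·12 = 145.
Quadratic formula: w = (7 ± √145) / (-4).
So w = -√(145)/4 - 7/4 ≈ -4.7604 or w = -7/4 + √(145)/4 ≈ 1.2604.

w = -4.7604 or w = 1.2604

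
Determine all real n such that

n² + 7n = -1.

n = -6.8541 or n = -0.1459

Rearrange to standard form: n² + 7n + 1 = 0.
Discriminant: (7)² − 4·1·1 = 45.
Quadratic formula: n = (-7 ± √45) / 2.
So n = -7/2 + 3·√(5)/2 ≈ -0.1459 or n = -7/2 - 3·√(5)/2 ≈ -6.8541.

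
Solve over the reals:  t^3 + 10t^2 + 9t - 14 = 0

Possible rational roots are divisors of -14. Testing t = -2 gives 0, so (t + 2) is a factor.
Divide: t^3 + 10t^2 + 9t - 14 = (t + 2)(t^2 + 8t - 7).
Apply the quadratic formula to t^2 + 8t - 7 = 0: t = (-8 +/- sqrt(92))/2, i.e. t ~= 0.7958 or t ~= -8.7958.

t = -8.7958 or t = -2 or t = 0.7958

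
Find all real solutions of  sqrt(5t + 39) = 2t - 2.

Square both sides: 5t + 39 = (2t - 2)^2.
Expand and rearrange: 4t^2 - 13t - 35 = 0.
Solving gives t = 5 or t = -1.75.
Check each candidate in the original equation:
  t = 5: sqrt(64) = 8, while 2t - 2 = 8 — valid.
  t = -1.75: sqrt(30.25) = 5.5, while 2t - 2 = -5.5 — extraneous.

t = 5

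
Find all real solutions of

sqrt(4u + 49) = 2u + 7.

Square both sides: 4u + 49 = (2u + 7)^2.
Expand and rearrange: 4u^2 + 24u = 0.
Solving gives u = 0 or u = -6.
Check each candidate in the original equation:
  u = 0: sqrt(49) = 7, while 2u + 7 = 7 — valid.
  u = -6: sqrt(25) = 5, while 2u + 7 = -5 — extraneous.

u = 0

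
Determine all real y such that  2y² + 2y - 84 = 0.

Factor: 2(y + 7)(y - 6) = 0.
So y = -7 or y = 6.

y = -7 or y = 6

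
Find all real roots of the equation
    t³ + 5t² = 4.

t = -4.8284 or t = -1 or t = 0.8284

Rearrange: t³ + 5t² - 4 = 0.
Possible rational roots are divisors of -4. Testing t = -1 gives 0, so (t + 1) is a factor.
Divide: t³ + 5t² - 4 = (t + 1)(t² + 4t - 4).
Apply the quadratic formula to t² + 4t - 4 = 0: t = (-4 ± √32)/2, i.e. t ≈ 0.8284 or t ≈ -4.8284.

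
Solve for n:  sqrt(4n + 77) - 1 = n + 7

n = 1

Isolate the radical: sqrt(4n + 77) = n + 8.
Square both sides: 4n + 77 = (n + 8)^2.
Expand and rearrange: n^2 + 12n - 13 = 0.
Solving gives n = 1 or n = -13.
Check each candidate in the original equation:
  n = 1: sqrt(81) = 9, while n + 8 = 9 — valid.
  n = -13: sqrt(25) = 5, while n + 8 = -5 — extraneous.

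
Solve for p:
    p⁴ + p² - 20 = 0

p = -2 or p = 2

Let u = p². The equation becomes u² + u - 20 = 0.
Factor: (u - 4)(u + 5) = 0, so u = 4 or u = -5.
p² = 4 gives p = ±2.
p² = -5 < 0 has no real solution.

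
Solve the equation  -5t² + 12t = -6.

Rearrange to standard form: -5t² + 12t + 6 = 0.
Discriminant: (12)² − 4·(-5)·6 = 264.
Quadratic formula: t = (-12 ± √264) / (-10).
So t = 6/5 - √(66)/5 ≈ -0.4248 or t = 6/5 + √(66)/5 ≈ 2.8248.

t = -0.4248 or t = 2.8248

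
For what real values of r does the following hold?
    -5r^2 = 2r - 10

r = -1.6283 or r = 1.2283

Rearrange to standard form: -5r^2 - 2r + 10 = 0.
Discriminant: (-2)^2 - 4*(-5)*10 = 204.
Quadratic formula: r = (2 +/- sqrt(204)) / (-10).
So r = -sqrt(51)/5 - 1/5 ~= -1.6283 or r = -1/5 + sqrt(51)/5 ~= 1.2283.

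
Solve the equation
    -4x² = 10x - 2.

x = -2.6861 or x = 0.1861

Rearrange to standard form: -4x² - 10x + 2 = 0.
Discriminant: (-10)² − 4·(-4)·2 = 132.
Quadratic formula: x = (10 ± √132) / (-8).
So x = -√(33)/4 - 5/4 ≈ -2.6861 or x = -5/4 + √(33)/4 ≈ 0.1861.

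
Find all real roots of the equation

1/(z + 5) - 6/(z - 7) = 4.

z = -4.7133 or z = 5.4633

Multiply both sides by (z + 5)(z - 7):
(z - 7) - 6(z + 5) = 4(z + 5)(z - 7).
Expand and collect terms: 4z² - 3z - 103 = 0.
By the quadratic formula, z = (3 ± √1657) / 8, so z ≈ 5.4633 or z ≈ -4.7133.
Neither value makes a denominator zero (z ≠ -5, z ≠ 7), so both are valid.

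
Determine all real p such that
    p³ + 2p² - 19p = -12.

Rearrange: p³ + 2p² - 19p + 12 = 0.
Possible rational roots are divisors of 12. Testing p = 3 gives 0, so (p - 3) is a factor.
Divide: p³ + 2p² - 19p + 12 = (p - 3)(p² + 5p - 4).
Apply the quadratic formula to p² + 5p - 4 = 0: p = (-5 ± √41)/2, i.e. p ≈ 0.7016 or p ≈ -5.7016.

p = -5.7016 or p = 0.7016 or p = 3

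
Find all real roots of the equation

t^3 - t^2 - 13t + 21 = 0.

t = -3.8284 or t = 1.8284 or t = 3

Possible rational roots are divisors of 21. Testing t = 3 gives 0, so (t - 3) is a factor.
Divide: t^3 - t^2 - 13t + 21 = (t - 3)(t^2 + 2t - 7).
Apply the quadratic formula to t^2 + 2t - 7 = 0: t = (-2 +/- sqrt(32))/2, i.e. t ~= 1.8284 or t ~= -3.8284.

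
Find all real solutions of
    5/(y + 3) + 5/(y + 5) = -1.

y = -14.099 or y = -3.901

Multiply both sides by (y + 3)(y + 5):
5(y + 5) + 5(y + 3) = -(y + 3)(y + 5).
Expand and collect terms: -y^2 - 18y - 55 = 0.
By the quadratic formula, y = (18 +/- sqrt(104)) / -2, so y ~= -14.099 or y ~= -3.901.
Neither value makes a denominator zero (y != -3, y != -5), so both are valid.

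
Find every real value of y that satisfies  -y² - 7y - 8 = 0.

y = -5.5616 or y = -1.4384

Discriminant: (-7)² − 4·(-1)·(-8) = 17.
Quadratic formula: y = (7 ± √17) / (-2).
So y = -7/2 - √(17)/2 ≈ -5.5616 or y = -7/2 + √(17)/2 ≈ -1.4384.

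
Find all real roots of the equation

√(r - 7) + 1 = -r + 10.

r = 8

Isolate the radical: √(r - 7) = -r + 9.
Square both sides: r - 7 = (-r + 9)².
Expand and rearrange: r² - 19r + 88 = 0.
Solving gives r = 11 or r = 8.
Check each candidate in the original equation:
  r = 11: √(4) = 2, while -r + 9 = -2 — extraneous.
  r = 8: √(1) = 1, while -r + 9 = 1 — valid.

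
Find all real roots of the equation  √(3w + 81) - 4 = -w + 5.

w = 0

Isolate the radical: √(3w + 81) = -w + 9.
Square both sides: 3w + 81 = (-w + 9)².
Expand and rearrange: w² - 21w = 0.
Solving gives w = 21 or w = 0.
Check each candidate in the original equation:
  w = 21: √(144) = 12, while -w + 9 = -12 — extraneous.
  w = 0: √(81) = 9, while -w + 9 = 9 — valid.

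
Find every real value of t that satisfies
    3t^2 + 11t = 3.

t = -3.9217 or t = 0.255

Rearrange to standard form: 3t^2 + 11t - 3 = 0.
Discriminant: (11)^2 - 4*3*(-3) = 157.
Quadratic formula: t = (-11 +/- sqrt(157)) / 6.
So t = -11/6 + sqrt(157)/6 ~= 0.255 or t = -sqrt(157)/6 - 11/6 ~= -3.9217.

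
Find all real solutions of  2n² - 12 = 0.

Discriminant: (0)² − 4·2·(-12) = 96.
Quadratic formula: n = (0 ± √96) / 4.
So n = √(6) ≈ 2.4495 or n = -√(6) ≈ -2.4495.

n = -2.4495 or n = 2.4495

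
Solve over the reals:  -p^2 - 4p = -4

p = -4.8284 or p = 0.8284

Rearrange to standard form: -p^2 - 4p + 4 = 0.
Discriminant: (-4)^2 - 4*(-1)*4 = 32.
Quadratic formula: p = (4 +/- sqrt(32)) / (-2).
So p = -2*sqrt(2) - 2 ~= -4.8284 or p = -2 + 2*sqrt(2) ~= 0.8284.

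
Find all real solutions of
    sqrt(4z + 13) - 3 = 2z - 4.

z = 3

Isolate the radical: sqrt(4z + 13) = 2z - 1.
Square both sides: 4z + 13 = (2z - 1)^2.
Expand and rearrange: 4z^2 - 8z - 12 = 0.
Solving gives z = 3 or z = -1.
Check each candidate in the original equation:
  z = 3: sqrt(25) = 5, while 2z - 1 = 5 — valid.
  z = -1: sqrt(9) = 3, while 2z - 1 = -3 — extraneous.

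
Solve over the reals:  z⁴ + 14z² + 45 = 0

No real solutions.

Let u = z². The equation becomes u² + 14u + 45 = 0.
Factor: (u + 5)(u + 9) = 0, so u = -5 or u = -9.
z² = -5 < 0 has no real solution.
z² = -9 < 0 has no real solution.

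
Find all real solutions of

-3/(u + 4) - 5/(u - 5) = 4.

u = -4.8589 or u = 3.8589

Multiply both sides by (u + 4)(u - 5):
-3(u - 5) - 5(u + 4) = 4(u + 4)(u - 5).
Expand and collect terms: 4u^2 + 4u - 75 = 0.
By the quadratic formula, u = (-4 +/- sqrt(1216)) / 8, so u ~= 3.8589 or u ~= -4.8589.
Neither value makes a denominator zero (u != -4, u != 5), so both are valid.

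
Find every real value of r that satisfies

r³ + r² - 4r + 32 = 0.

r = -4

Possible rational roots are divisors of 32. Testing r = -4 gives 0, so (r + 4) is a factor.
Divide: r³ + r² - 4r + 32 = (r + 4)(r² - 3r + 8).
The quadratic r² - 3r + 8 has discriminant -23 < 0, so no further real roots.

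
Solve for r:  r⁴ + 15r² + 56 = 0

Let u = r². The equation becomes u² + 15u + 56 = 0.
Factor: (u + 7)(u + 8) = 0, so u = -7 or u = -8.
r² = -7 < 0 has no real solution.
r² = -8 < 0 has no real solution.

No real solutions.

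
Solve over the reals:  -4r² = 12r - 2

r = -3.1583 or r = 0.1583

Rearrange to standard form: -4r² - 12r + 2 = 0.
Discriminant: (-12)² − 4·(-4)·2 = 176.
Quadratic formula: r = (12 ± √176) / (-8).
So r = -√(11)/2 - 3/2 ≈ -3.1583 or r = -3/2 + √(11)/2 ≈ 0.1583.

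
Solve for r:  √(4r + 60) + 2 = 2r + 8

Isolate the radical: √(4r + 60) = 2r + 6.
Square both sides: 4r + 60 = (2r + 6)².
Expand and rearrange: 4r² + 20r - 24 = 0.
Solving gives r = 1 or r = -6.
Check each candidate in the original equation:
  r = 1: √(64) = 8, while 2r + 6 = 8 — valid.
  r = -6: √(36) = 6, while 2r + 6 = -6 — extraneous.

r = 1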